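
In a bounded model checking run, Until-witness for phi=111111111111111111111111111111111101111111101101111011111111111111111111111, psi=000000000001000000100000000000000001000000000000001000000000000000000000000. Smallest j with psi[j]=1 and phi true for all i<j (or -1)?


(phi U psi) at 0: need smallest j with psi[j]=1 and phi[i]=1 for all i in [0,j).
Scan from step 0:
  step 0: phi=1, psi=0 -> continue
  step 1: phi=1, psi=0 -> continue
  step 2: phi=1, psi=0 -> continue
  step 3: phi=1, psi=0 -> continue
  step 11: psi=1 and phi held for [0,11) -> witness found
Witness step = 11

11


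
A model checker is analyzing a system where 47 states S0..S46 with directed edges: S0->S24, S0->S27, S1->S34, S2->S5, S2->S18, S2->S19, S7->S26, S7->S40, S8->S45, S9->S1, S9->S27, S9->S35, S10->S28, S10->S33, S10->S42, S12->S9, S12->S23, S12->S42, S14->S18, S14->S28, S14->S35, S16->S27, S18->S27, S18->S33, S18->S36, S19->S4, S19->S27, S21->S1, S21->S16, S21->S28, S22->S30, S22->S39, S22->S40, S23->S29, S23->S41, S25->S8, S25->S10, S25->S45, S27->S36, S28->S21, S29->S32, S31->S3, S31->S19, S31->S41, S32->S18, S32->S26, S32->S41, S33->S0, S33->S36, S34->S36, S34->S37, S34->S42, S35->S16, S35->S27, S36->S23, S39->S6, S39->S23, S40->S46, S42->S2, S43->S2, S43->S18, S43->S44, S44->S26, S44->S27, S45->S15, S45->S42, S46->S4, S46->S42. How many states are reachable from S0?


BFS from S0:
  layer 0: {S0}
  layer 1: {S24, S27}
  layer 2: {S36}
  layer 3: {S23}
  layer 4: {S29, S41}
  layer 5: {S32}
  layer 6: {S18, S26}
  layer 7: {S33}
Reachable set: {S0, S18, S23, S24, S26, S27, S29, S32, S33, S36, S41}
Count = 11

11


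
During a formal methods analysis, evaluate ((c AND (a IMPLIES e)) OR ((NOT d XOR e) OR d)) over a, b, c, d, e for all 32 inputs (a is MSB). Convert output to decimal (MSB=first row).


Formula: ((c AND (a IMPLIES e)) OR ((NOT d XOR e) OR d)) over a, b, c, d, e (32 rows)
Evaluate each row (bits = a,b,c,d,e, MSB first):
  row 0 [00000]: ((0 AND (0 IMPLIES 0)) OR ((NOT 0 XOR 0) OR 0)) -> 1
  row 1 [00001]: ((0 AND (0 IMPLIES 1)) OR ((NOT 0 XOR 1) OR 0)) -> 0
  row 2 [00010]: ((0 AND (0 IMPLIES 0)) OR ((NOT 1 XOR 0) OR 1)) -> 1
  row 3 [00011]: ((0 AND (0 IMPLIES 1)) OR ((NOT 1 XOR 1) OR 1)) -> 1
  row 4 [00100]: ((1 AND (0 IMPLIES 0)) OR ((NOT 0 XOR 0) OR 0)) -> 1
  row 5 [00101]: ((1 AND (0 IMPLIES 1)) OR ((NOT 0 XOR 1) OR 0)) -> 1
  row 6 [00110]: ((1 AND (0 IMPLIES 0)) OR ((NOT 1 XOR 0) OR 1)) -> 1
  row 7 [00111]: ((1 AND (0 IMPLIES 1)) OR ((NOT 1 XOR 1) OR 1)) -> 1
  row 8 [01000]: ((0 AND (0 IMPLIES 0)) OR ((NOT 0 XOR 0) OR 0)) -> 1
  row 9 [01001]: ((0 AND (0 IMPLIES 1)) OR ((NOT 0 XOR 1) OR 0)) -> 0
  row 10 [01010]: ((0 AND (0 IMPLIES 0)) OR ((NOT 1 XOR 0) OR 1)) -> 1
  row 11 [01011]: ((0 AND (0 IMPLIES 1)) OR ((NOT 1 XOR 1) OR 1)) -> 1
  row 12 [01100]: ((1 AND (0 IMPLIES 0)) OR ((NOT 0 XOR 0) OR 0)) -> 1
  row 13 [01101]: ((1 AND (0 IMPLIES 1)) OR ((NOT 0 XOR 1) OR 0)) -> 1
  row 14 [01110]: ((1 AND (0 IMPLIES 0)) OR ((NOT 1 XOR 0) OR 1)) -> 1
  row 15 [01111]: ((1 AND (0 IMPLIES 1)) OR ((NOT 1 XOR 1) OR 1)) -> 1
  row 16 [10000]: ((0 AND (1 IMPLIES 0)) OR ((NOT 0 XOR 0) OR 0)) -> 1
  row 17 [10001]: ((0 AND (1 IMPLIES 1)) OR ((NOT 0 XOR 1) OR 0)) -> 0
  row 18 [10010]: ((0 AND (1 IMPLIES 0)) OR ((NOT 1 XOR 0) OR 1)) -> 1
  row 19 [10011]: ((0 AND (1 IMPLIES 1)) OR ((NOT 1 XOR 1) OR 1)) -> 1
  row 20 [10100]: ((1 AND (1 IMPLIES 0)) OR ((NOT 0 XOR 0) OR 0)) -> 1
  row 21 [10101]: ((1 AND (1 IMPLIES 1)) OR ((NOT 0 XOR 1) OR 0)) -> 1
  row 22 [10110]: ((1 AND (1 IMPLIES 0)) OR ((NOT 1 XOR 0) OR 1)) -> 1
  row 23 [10111]: ((1 AND (1 IMPLIES 1)) OR ((NOT 1 XOR 1) OR 1)) -> 1
  row 24 [11000]: ((0 AND (1 IMPLIES 0)) OR ((NOT 0 XOR 0) OR 0)) -> 1
  row 25 [11001]: ((0 AND (1 IMPLIES 1)) OR ((NOT 0 XOR 1) OR 0)) -> 0
  row 26 [11010]: ((0 AND (1 IMPLIES 0)) OR ((NOT 1 XOR 0) OR 1)) -> 1
  row 27 [11011]: ((0 AND (1 IMPLIES 1)) OR ((NOT 1 XOR 1) OR 1)) -> 1
  row 28 [11100]: ((1 AND (1 IMPLIES 0)) OR ((NOT 0 XOR 0) OR 0)) -> 1
  row 29 [11101]: ((1 AND (1 IMPLIES 1)) OR ((NOT 0 XOR 1) OR 0)) -> 1
  row 30 [11110]: ((1 AND (1 IMPLIES 0)) OR ((NOT 1 XOR 0) OR 1)) -> 1
  row 31 [11111]: ((1 AND (1 IMPLIES 1)) OR ((NOT 1 XOR 1) OR 1)) -> 1
Full result column, 4 rows per line (a,b,c fixed per line; d,e runs 00..11 left to right):
  rows 0-3 [a,b,c=000]: 1011  = hex B
  rows 4-7 [a,b,c=001]: 1111  = hex F
  rows 8-11 [a,b,c=010]: 1011  = hex B
  rows 12-15 [a,b,c=011]: 1111  = hex F
  rows 16-19 [a,b,c=100]: 1011  = hex B
  rows 20-23 [a,b,c=101]: 1111  = hex F
  rows 24-27 [a,b,c=110]: 1011  = hex B
  rows 28-31 [a,b,c=111]: 1111  = hex F
Output column (row 0 .. row 31) = 10111111101111111011111110111111
Output column grouped in 4s = 1011 1111 1011 1111 1011 1111 1011 1111 = 0xBFBFBFBF
Convert to decimal digit by digit (value = value*16 + digit):
  B -> 11
  11*16 + 15 (F) = 191
  191*16 + 11 (B) = 3067
  3067*16 + 15 (F) = 49087
  49087*16 + 11 (B) = 785403
  785403*16 + 15 (F) = 12566463
  12566463*16 + 11 (B) = 201063419
  201063419*16 + 15 (F) = 3217014719
Decimal = 3217014719

3217014719


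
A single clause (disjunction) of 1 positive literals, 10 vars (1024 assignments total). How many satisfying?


Step 1: Total=2^10=1024
Step 2: Unsat when all 1 false: 2^9=512
Step 3: Sat=1024-512=512

512


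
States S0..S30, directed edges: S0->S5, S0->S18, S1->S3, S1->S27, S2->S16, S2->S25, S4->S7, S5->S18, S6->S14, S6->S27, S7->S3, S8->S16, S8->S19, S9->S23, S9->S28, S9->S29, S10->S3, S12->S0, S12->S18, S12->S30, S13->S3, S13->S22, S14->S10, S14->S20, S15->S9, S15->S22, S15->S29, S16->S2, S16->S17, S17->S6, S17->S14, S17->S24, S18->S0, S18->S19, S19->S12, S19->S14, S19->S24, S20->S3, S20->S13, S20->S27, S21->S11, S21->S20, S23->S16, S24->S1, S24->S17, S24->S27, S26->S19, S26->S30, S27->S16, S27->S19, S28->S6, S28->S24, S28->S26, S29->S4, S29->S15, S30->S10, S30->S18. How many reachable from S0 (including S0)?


BFS from S0:
  layer 0: {S0}
  layer 1: {S5, S18}
  layer 2: {S19}
  layer 3: {S12, S14, S24}
  layer 4: {S1, S10, S17, S20, S27, S30}
  layer 5: {S3, S6, S13, S16}
  layer 6: {S2, S22}
  layer 7: {S25}
Reachable set: {S0, S1, S2, S3, S5, S6, S10, S12, S13, S14, S16, S17, S18, S19, S20, S22, S24, S25, S27, S30}
Count = 20

20


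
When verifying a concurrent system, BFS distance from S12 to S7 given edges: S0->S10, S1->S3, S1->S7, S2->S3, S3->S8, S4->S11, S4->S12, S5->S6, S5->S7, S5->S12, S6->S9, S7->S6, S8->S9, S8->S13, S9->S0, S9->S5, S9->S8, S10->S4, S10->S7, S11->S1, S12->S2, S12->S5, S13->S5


BFS layer-by-layer from S12:
  dist 0: {S12}
  dist 1: {S2, S5}
  dist 2: {S3, S6, S7}
  -> S7 reached at distance 2
Shortest path length = 2

2


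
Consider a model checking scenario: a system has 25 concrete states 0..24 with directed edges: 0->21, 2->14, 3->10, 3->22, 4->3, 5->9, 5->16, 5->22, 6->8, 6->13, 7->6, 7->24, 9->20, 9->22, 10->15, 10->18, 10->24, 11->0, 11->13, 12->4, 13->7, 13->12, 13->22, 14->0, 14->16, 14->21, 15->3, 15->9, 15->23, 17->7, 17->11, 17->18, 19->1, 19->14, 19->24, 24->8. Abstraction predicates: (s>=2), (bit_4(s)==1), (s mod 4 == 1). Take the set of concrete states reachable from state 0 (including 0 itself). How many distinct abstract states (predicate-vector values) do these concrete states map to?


BFS from 0:
Concrete reachable: {0, 21}
Abstract via predicates (s>=2), (bit_4(s)==1), (s mod 4 == 1):
  (0,0,0) <- {0}
  (1,1,1) <- {21}
Distinct abstract states = 2

2


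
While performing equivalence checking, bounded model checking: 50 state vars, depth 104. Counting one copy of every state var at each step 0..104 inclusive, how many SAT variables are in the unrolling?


BMC unrolls to depth k, creating one copy of each state var for steps 0..k.
Step count = 104 + 1 = 105 (steps 0 through 104)
Vars per step = 50
Total = 50 * 105 = 5250

5250


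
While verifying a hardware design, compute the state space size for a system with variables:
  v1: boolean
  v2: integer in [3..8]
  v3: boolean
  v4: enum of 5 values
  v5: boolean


State space = product of domain sizes of all variables.
Domain sizes:
  v1 (boolean): 2
  v2 (integer in [3..8]): 6
  v3 (boolean): 2
  v4 (enum of 5 values): 5
  v5 (boolean): 2
Product = 2 * 6 * 2 * 5 * 2 = 240

240


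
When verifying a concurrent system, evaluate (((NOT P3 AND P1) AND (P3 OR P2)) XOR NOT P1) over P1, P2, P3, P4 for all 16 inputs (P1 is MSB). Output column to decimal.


Formula: (((NOT P3 AND P1) AND (P3 OR P2)) XOR NOT P1) over P1, P2, P3, P4 (16 rows)
Evaluate each row (bits = P1,P2,P3,P4, MSB first):
  row 0 [0000]: (((NOT 0 AND 0) AND (0 OR 0)) XOR NOT 0) -> 1
  row 1 [0001]: (((NOT 0 AND 0) AND (0 OR 0)) XOR NOT 0) -> 1
  row 2 [0010]: (((NOT 1 AND 0) AND (1 OR 0)) XOR NOT 0) -> 1
  row 3 [0011]: (((NOT 1 AND 0) AND (1 OR 0)) XOR NOT 0) -> 1
  row 4 [0100]: (((NOT 0 AND 0) AND (0 OR 1)) XOR NOT 0) -> 1
  row 5 [0101]: (((NOT 0 AND 0) AND (0 OR 1)) XOR NOT 0) -> 1
  row 6 [0110]: (((NOT 1 AND 0) AND (1 OR 1)) XOR NOT 0) -> 1
  row 7 [0111]: (((NOT 1 AND 0) AND (1 OR 1)) XOR NOT 0) -> 1
  row 8 [1000]: (((NOT 0 AND 1) AND (0 OR 0)) XOR NOT 1) -> 0
  row 9 [1001]: (((NOT 0 AND 1) AND (0 OR 0)) XOR NOT 1) -> 0
  row 10 [1010]: (((NOT 1 AND 1) AND (1 OR 0)) XOR NOT 1) -> 0
  row 11 [1011]: (((NOT 1 AND 1) AND (1 OR 0)) XOR NOT 1) -> 0
  row 12 [1100]: (((NOT 0 AND 1) AND (0 OR 1)) XOR NOT 1) -> 1
  row 13 [1101]: (((NOT 0 AND 1) AND (0 OR 1)) XOR NOT 1) -> 1
  row 14 [1110]: (((NOT 1 AND 1) AND (1 OR 1)) XOR NOT 1) -> 0
  row 15 [1111]: (((NOT 1 AND 1) AND (1 OR 1)) XOR NOT 1) -> 0
Full result column, 4 rows per line (P1,P2 fixed per line; P3,P4 runs 00..11 left to right):
  rows 0-3 [P1,P2=00]: 1111  = hex F
  rows 4-7 [P1,P2=01]: 1111  = hex F
  rows 8-11 [P1,P2=10]: 0000  = hex 0
  rows 12-15 [P1,P2=11]: 1100  = hex C
Output column (row 0 .. row 15) = 1111111100001100
Output column grouped in 4s = 1111 1111 0000 1100 = 0xFF0C
Convert to decimal digit by digit (value = value*16 + digit):
  F -> 15
  15*16 + 15 (F) = 255
  255*16 + 0 = 4080
  4080*16 + 12 (C) = 65292
Decimal = 65292

65292


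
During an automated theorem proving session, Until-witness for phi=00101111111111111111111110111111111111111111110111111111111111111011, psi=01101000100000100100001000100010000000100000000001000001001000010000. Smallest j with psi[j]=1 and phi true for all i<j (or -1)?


(phi U psi) at 0: need smallest j with psi[j]=1 and phi[i]=1 for all i in [0,j).
Scan from step 0:
  step 0: phi=0 -> phi-prefix broken from here
  step 1: psi=1 but phi already failed -> not a witness
  step 2: psi=1 but phi already failed -> not a witness
  step 4: psi=1 but phi already failed -> not a witness
  step 8: psi=1 but phi already failed -> not a witness
  step 14: psi=1 but phi already failed -> not a witness
  step 17: psi=1 but phi already failed -> not a witness
  step 22: psi=1 but phi already failed -> not a witness
  step 26: psi=1 but phi already failed -> not a witness
  step 30: psi=1 but phi already failed -> not a witness
  step 38: psi=1 but phi already failed -> not a witness
  step 49: psi=1 but phi already failed -> not a witness
  step 55: psi=1 but phi already failed -> not a witness
  step 58: psi=1 but phi already failed -> not a witness
  step 63: psi=1 but phi already failed -> not a witness
  end of trace: no witness -> -1
Witness step = -1

-1


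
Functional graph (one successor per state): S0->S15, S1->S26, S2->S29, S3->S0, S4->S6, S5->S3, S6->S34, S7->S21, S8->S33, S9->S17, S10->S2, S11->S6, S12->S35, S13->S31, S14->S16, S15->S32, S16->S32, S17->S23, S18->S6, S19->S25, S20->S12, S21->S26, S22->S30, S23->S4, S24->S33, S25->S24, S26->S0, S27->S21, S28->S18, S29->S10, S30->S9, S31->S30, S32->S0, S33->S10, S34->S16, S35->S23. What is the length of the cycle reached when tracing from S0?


Trace from S0 until a state repeats:
  S0 -> S15 -> S32 -> S0
S0 first seen at step 0, revisited at step 3.
Cycle length = 3 - 0 = 3

3


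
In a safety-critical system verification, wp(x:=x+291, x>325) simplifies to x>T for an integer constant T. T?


Formula: wp(x:=E, P) = P[E/x] (substitute E for x in postcondition)
Step 1: Postcondition: x>325
Step 2: Substitute x+291 for x: x+291>325
Step 3: Solve for x: x > 325-291 = 34

34


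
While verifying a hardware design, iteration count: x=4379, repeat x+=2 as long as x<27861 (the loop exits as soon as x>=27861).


Step 1: x goes from 4379 toward 27861 by 2; the body runs while x<27861, so iterations = ceil((bound-start)/step)
Step 2: Distance=23482
Step 3: ceil(23482/2)=11741

11741


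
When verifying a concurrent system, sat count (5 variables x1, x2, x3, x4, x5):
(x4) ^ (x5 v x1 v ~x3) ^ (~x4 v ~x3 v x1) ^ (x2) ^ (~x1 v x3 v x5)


CNF with 5 clauses over 5 vars (32 assignments).
An assignment satisfies CNF iff every clause has >=1 true literal.
Check each row (bits = x1,x2,x3,x4,x5; clause T/F shown):
  row 0 [00000]: clauses=FTTFT -> 0
  row 1 [00001]: clauses=FTTFT -> 0
  row 2 [00010]: clauses=TTTFT -> 0
  row 3 [00011]: clauses=TTTFT -> 0
  row 4 [00100]: clauses=FFTFT -> 0
  row 5 [00101]: clauses=FTTFT -> 0
  row 6 [00110]: clauses=TFFFT -> 0
  row 7 [00111]: clauses=TTFFT -> 0
  row 8 [01000]: clauses=FTTTT -> 0
  row 9 [01001]: clauses=FTTTT -> 0
  row 10 [01010]: clauses=TTTTT -> 1
  row 11 [01011]: clauses=TTTTT -> 1
  row 12 [01100]: clauses=FFTTT -> 0
  row 13 [01101]: clauses=FTTTT -> 0
  row 14 [01110]: clauses=TFFTT -> 0
  row 15 [01111]: clauses=TTFTT -> 0
  row 16 [10000]: clauses=FTTFF -> 0
  row 17 [10001]: clauses=FTTFT -> 0
  row 18 [10010]: clauses=TTTFF -> 0
  row 19 [10011]: clauses=TTTFT -> 0
  row 20 [10100]: clauses=FTTFT -> 0
  row 21 [10101]: clauses=FTTFT -> 0
  row 22 [10110]: clauses=TTTFT -> 0
  row 23 [10111]: clauses=TTTFT -> 0
  row 24 [11000]: clauses=FTTTF -> 0
  row 25 [11001]: clauses=FTTTT -> 0
  row 26 [11010]: clauses=TTTTF -> 0
  row 27 [11011]: clauses=TTTTT -> 1
  row 28 [11100]: clauses=FTTTT -> 0
  row 29 [11101]: clauses=FTTTT -> 0
  row 30 [11110]: clauses=TTTTT -> 1
  row 31 [11111]: clauses=TTTTT -> 1
Full result column, 8 rows per line (x1,x2 fixed per line; x3,x4,x5 runs 000..111 left to right):
  rows 0-7 [x1,x2=00]: 00000000  (ones: 0)
  rows 8-15 [x1,x2=01]: 00110000  (ones: 2)
  rows 16-23 [x1,x2=10]: 00000000  (ones: 0)
  rows 24-31 [x1,x2=11]: 00010011  (ones: 3)
Satisfying assignments = 0+2+0+3 = 5

5


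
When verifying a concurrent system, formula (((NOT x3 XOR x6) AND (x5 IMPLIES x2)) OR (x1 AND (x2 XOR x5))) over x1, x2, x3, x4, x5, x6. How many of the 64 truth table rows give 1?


Formula: (((NOT x3 XOR x6) AND (x5 IMPLIES x2)) OR (x1 AND (x2 XOR x5))) over 6 vars (64 rows)
Evaluate each row (x1, x2, x3, x4, x5, x6 as bits, MSB first):
  row 0 [000000]: (((NOT 0 XOR 0) AND (0 IMPLIES 0)) OR (0 AND (0 XOR 0))) -> 1
  row 1 [000001]: (((NOT 0 XOR 1) AND (0 IMPLIES 0)) OR (0 AND (0 XOR 0))) -> 0
  row 2 [000010]: (((NOT 0 XOR 0) AND (1 IMPLIES 0)) OR (0 AND (0 XOR 1))) -> 0
  row 3 [000011]: (((NOT 0 XOR 1) AND (1 IMPLIES 0)) OR (0 AND (0 XOR 1))) -> 0
  row 4 [000100]: (((NOT 0 XOR 0) AND (0 IMPLIES 0)) OR (0 AND (0 XOR 0))) -> 1
  (every remaining row is evaluated the same way; all 64 results are listed next)
Full result column, 8 rows per line (x1,x2,x3 fixed per line; x4,x5,x6 runs 000..111 left to right):
  rows 0-7 [x1,x2,x3=000]: 10001000  (ones: 2)
  rows 8-15 [x1,x2,x3=001]: 01000100  (ones: 2)
  rows 16-23 [x1,x2,x3=010]: 10101010  (ones: 4)
  rows 24-31 [x1,x2,x3=011]: 01010101  (ones: 4)
  rows 32-39 [x1,x2,x3=100]: 10111011  (ones: 6)
  rows 40-47 [x1,x2,x3=101]: 01110111  (ones: 6)
  rows 48-55 [x1,x2,x3=110]: 11101110  (ones: 6)
  rows 56-63 [x1,x2,x3=111]: 11011101  (ones: 6)
Count of 1-rows = 2+2+4+4+6+6+6+6 = 36

36


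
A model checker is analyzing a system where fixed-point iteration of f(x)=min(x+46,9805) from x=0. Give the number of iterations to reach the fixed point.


Step 1: x=0, cap=9805, increment=46
Step 2: x grows by 46 each step until capped at 9805; fixed point is x=9805
Step 3: iterations = ceil(9805/46) = 214

214


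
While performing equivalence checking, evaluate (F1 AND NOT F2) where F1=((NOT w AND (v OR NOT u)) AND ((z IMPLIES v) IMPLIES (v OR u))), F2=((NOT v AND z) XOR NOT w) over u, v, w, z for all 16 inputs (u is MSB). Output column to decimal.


F1 = ((NOT w AND (v OR NOT u)) AND ((z IMPLIES v) IMPLIES (v OR u)))
F2 = ((NOT v AND z) XOR NOT w)
Counterexample to F1=>F2 is where F1=1 and F2=0.
Evaluate each row (bits = u,v,w,z, MSB first):
  row 0 [0000]: F1=0 F2=1 -> F1&~F2 -> 0
  row 1 [0001]: F1=1 F2=0 -> F1&~F2 -> 1
  row 2 [0010]: F1=0 F2=0 -> F1&~F2 -> 0
  row 3 [0011]: F1=0 F2=1 -> F1&~F2 -> 0
  row 4 [0100]: F1=1 F2=1 -> F1&~F2 -> 0
  row 5 [0101]: F1=1 F2=1 -> F1&~F2 -> 0
  row 6 [0110]: F1=0 F2=0 -> F1&~F2 -> 0
  row 7 [0111]: F1=0 F2=0 -> F1&~F2 -> 0
  row 8 [1000]: F1=0 F2=1 -> F1&~F2 -> 0
  row 9 [1001]: F1=0 F2=0 -> F1&~F2 -> 0
  row 10 [1010]: F1=0 F2=0 -> F1&~F2 -> 0
  row 11 [1011]: F1=0 F2=1 -> F1&~F2 -> 0
  row 12 [1100]: F1=1 F2=1 -> F1&~F2 -> 0
  row 13 [1101]: F1=1 F2=1 -> F1&~F2 -> 0
  row 14 [1110]: F1=0 F2=0 -> F1&~F2 -> 0
  row 15 [1111]: F1=0 F2=0 -> F1&~F2 -> 0
Full result column, 4 rows per line (u,v fixed per line; w,z runs 00..11 left to right):
  rows 0-3 [u,v=00]: 0100  = hex 4
  rows 4-7 [u,v=01]: 0000  = hex 0
  rows 8-11 [u,v=10]: 0000  = hex 0
  rows 12-15 [u,v=11]: 0000  = hex 0
Counterexample vector (row 0 .. row 15) = 0100000000000000
Output column grouped in 4s = 0100 0000 0000 0000 = 0x4000
Convert to decimal digit by digit (value = value*16 + digit):
  4 -> 4
  4*16 + 0 = 64
  64*16 + 0 = 1024
  1024*16 + 0 = 16384
Decimal = 16384

16384


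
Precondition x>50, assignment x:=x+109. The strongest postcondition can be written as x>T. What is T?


Formula: sp(P, x:=E) = exists old_x. (x = E[old_x/x]) AND P[old_x/x] (old_x is the value of x before the assignment; eliminate old_x by solving x = E[old_x/x] for old_x)
Step 1: Precondition P: x>50, i.e. old_x > 50
Step 2: Assignment gives x = old_x + 109, so old_x = x - 109
Step 3: Substitute into P: x - 109 > 50
Step 4: Simplify: x > 50+109 = 159

159


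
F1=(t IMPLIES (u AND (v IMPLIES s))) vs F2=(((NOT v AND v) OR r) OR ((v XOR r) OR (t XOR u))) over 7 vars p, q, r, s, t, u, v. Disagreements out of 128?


F1 = (t IMPLIES (u AND (v IMPLIES s)))
F2 = (((NOT v AND v) OR r) OR ((v XOR r) OR (t XOR u)))
Evaluate both on each of 128 rows (bits = p,q,r,s,t,u,v):
  row 0 [0000000]: F1=1 F2=0 (differ) -> 1
  row 1 [0000001]: F1=1 F2=1 -> 0
  row 2 [0000010]: F1=1 F2=1 -> 0
  row 3 [0000011]: F1=1 F2=1 -> 0
  row 4 [0000100]: F1=0 F2=1 (differ) -> 1
  (every remaining row is evaluated the same way; all 128 results are listed next)
Full result column, 8 rows per line (p,q,r,s fixed per line; t,u,v runs 000..111 left to right):
  rows 0-7 [p,q,r,s=0000]: 10001111  (ones: 5)
  rows 8-15 [p,q,r,s=0001]: 10001110  (ones: 4)
  rows 16-23 [p,q,r,s=0010]: 00001101  (ones: 3)
  rows 24-31 [p,q,r,s=0011]: 00001100  (ones: 2)
  rows 32-39 [p,q,r,s=0100]: 10001111  (ones: 5)
  rows 40-47 [p,q,r,s=0101]: 10001110  (ones: 4)
  rows 48-55 [p,q,r,s=0110]: 00001101  (ones: 3)
  rows 56-63 [p,q,r,s=0111]: 00001100  (ones: 2)
  rows 64-71 [p,q,r,s=1000]: 10001111  (ones: 5)
  rows 72-79 [p,q,r,s=1001]: 10001110  (ones: 4)
  rows 80-87 [p,q,r,s=1010]: 00001101  (ones: 3)
  rows 88-95 [p,q,r,s=1011]: 00001100  (ones: 2)
  rows 96-103 [p,q,r,s=1100]: 10001111  (ones: 5)
  rows 104-111 [p,q,r,s=1101]: 10001110  (ones: 4)
  rows 112-119 [p,q,r,s=1110]: 00001101  (ones: 3)
  rows 120-127 [p,q,r,s=1111]: 00001100  (ones: 2)
Disagreements = 5+4+3+2+5+4+3+2+5+4+3+2+5+4+3+2 = 56

56


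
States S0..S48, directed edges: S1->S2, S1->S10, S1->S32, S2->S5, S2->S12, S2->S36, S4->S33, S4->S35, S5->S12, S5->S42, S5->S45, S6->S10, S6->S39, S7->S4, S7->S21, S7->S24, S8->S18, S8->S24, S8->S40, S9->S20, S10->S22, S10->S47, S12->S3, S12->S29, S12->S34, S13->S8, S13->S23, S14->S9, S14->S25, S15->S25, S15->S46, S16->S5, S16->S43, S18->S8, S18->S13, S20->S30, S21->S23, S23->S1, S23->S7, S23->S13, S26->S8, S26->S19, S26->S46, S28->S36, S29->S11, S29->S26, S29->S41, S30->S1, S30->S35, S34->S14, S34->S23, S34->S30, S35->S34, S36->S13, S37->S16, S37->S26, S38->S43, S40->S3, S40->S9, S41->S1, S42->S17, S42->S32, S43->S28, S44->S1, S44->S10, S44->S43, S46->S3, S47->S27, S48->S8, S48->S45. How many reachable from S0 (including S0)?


BFS from S0:
  layer 0: {S0}
Reachable set: {S0}
Count = 1

1


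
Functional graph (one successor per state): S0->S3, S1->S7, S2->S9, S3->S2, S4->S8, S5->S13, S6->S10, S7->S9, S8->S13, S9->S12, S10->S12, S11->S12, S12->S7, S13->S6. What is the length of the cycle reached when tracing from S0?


Trace from S0 until a state repeats:
  S0 -> S3 -> S2 -> S9 -> S12 -> S7 -> S9
S9 first seen at step 3, revisited at step 6.
Cycle length = 6 - 3 = 3

3


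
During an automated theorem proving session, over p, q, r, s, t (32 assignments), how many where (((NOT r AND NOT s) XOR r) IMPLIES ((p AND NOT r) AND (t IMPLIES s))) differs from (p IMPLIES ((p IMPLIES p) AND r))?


F1 = (((NOT r AND NOT s) XOR r) IMPLIES ((p AND NOT r) AND (t IMPLIES s)))
F2 = (p IMPLIES ((p IMPLIES p) AND r))
Evaluate both on each of 32 rows (bits = p,q,r,s,t):
  row 0 [00000]: F1=0 F2=1 (differ) -> 1
  row 1 [00001]: F1=0 F2=1 (differ) -> 1
  row 2 [00010]: F1=1 F2=1 -> 0
  row 3 [00011]: F1=1 F2=1 -> 0
  row 4 [00100]: F1=0 F2=1 (differ) -> 1
  row 5 [00101]: F1=0 F2=1 (differ) -> 1
  row 6 [00110]: F1=0 F2=1 (differ) -> 1
  row 7 [00111]: F1=0 F2=1 (differ) -> 1
  row 8 [01000]: F1=0 F2=1 (differ) -> 1
  row 9 [01001]: F1=0 F2=1 (differ) -> 1
  row 10 [01010]: F1=1 F2=1 -> 0
  row 11 [01011]: F1=1 F2=1 -> 0
  row 12 [01100]: F1=0 F2=1 (differ) -> 1
  row 13 [01101]: F1=0 F2=1 (differ) -> 1
  row 14 [01110]: F1=0 F2=1 (differ) -> 1
  row 15 [01111]: F1=0 F2=1 (differ) -> 1
  row 16 [10000]: F1=1 F2=0 (differ) -> 1
  row 17 [10001]: F1=0 F2=0 -> 0
  row 18 [10010]: F1=1 F2=0 (differ) -> 1
  row 19 [10011]: F1=1 F2=0 (differ) -> 1
  row 20 [10100]: F1=0 F2=1 (differ) -> 1
  row 21 [10101]: F1=0 F2=1 (differ) -> 1
  row 22 [10110]: F1=0 F2=1 (differ) -> 1
  row 23 [10111]: F1=0 F2=1 (differ) -> 1
  row 24 [11000]: F1=1 F2=0 (differ) -> 1
  row 25 [11001]: F1=0 F2=0 -> 0
  row 26 [11010]: F1=1 F2=0 (differ) -> 1
  row 27 [11011]: F1=1 F2=0 (differ) -> 1
  row 28 [11100]: F1=0 F2=1 (differ) -> 1
  row 29 [11101]: F1=0 F2=1 (differ) -> 1
  row 30 [11110]: F1=0 F2=1 (differ) -> 1
  row 31 [11111]: F1=0 F2=1 (differ) -> 1
Full result column, 8 rows per line (p,q fixed per line; r,s,t runs 000..111 left to right):
  rows 0-7 [p,q=00]: 11001111  (ones: 6)
  rows 8-15 [p,q=01]: 11001111  (ones: 6)
  rows 16-23 [p,q=10]: 10111111  (ones: 7)
  rows 24-31 [p,q=11]: 10111111  (ones: 7)
Disagreements = 6+6+7+7 = 26

26


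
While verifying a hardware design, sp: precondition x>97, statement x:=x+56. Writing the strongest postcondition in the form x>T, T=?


Formula: sp(P, x:=E) = exists old_x. (x = E[old_x/x]) AND P[old_x/x] (old_x is the value of x before the assignment; eliminate old_x by solving x = E[old_x/x] for old_x)
Step 1: Precondition P: x>97, i.e. old_x > 97
Step 2: Assignment gives x = old_x + 56, so old_x = x - 56
Step 3: Substitute into P: x - 56 > 97
Step 4: Simplify: x > 97+56 = 153

153


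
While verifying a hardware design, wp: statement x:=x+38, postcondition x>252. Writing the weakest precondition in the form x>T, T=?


Formula: wp(x:=E, P) = P[E/x] (substitute E for x in postcondition)
Step 1: Postcondition: x>252
Step 2: Substitute x+38 for x: x+38>252
Step 3: Solve for x: x > 252-38 = 214

214


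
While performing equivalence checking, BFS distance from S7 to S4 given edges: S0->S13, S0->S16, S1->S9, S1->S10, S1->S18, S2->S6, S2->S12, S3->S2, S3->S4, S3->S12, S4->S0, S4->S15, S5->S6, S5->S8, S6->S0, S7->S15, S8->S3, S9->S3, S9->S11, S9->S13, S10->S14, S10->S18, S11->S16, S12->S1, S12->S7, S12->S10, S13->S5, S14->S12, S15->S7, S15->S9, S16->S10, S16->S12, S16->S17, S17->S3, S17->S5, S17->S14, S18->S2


BFS layer-by-layer from S7:
  dist 0: {S7}
  dist 1: {S15}
  dist 2: {S9}
  dist 3: {S3, S11, S13}
  dist 4: {S2, S4, S5, S12, S16}
  -> S4 reached at distance 4
Shortest path length = 4

4


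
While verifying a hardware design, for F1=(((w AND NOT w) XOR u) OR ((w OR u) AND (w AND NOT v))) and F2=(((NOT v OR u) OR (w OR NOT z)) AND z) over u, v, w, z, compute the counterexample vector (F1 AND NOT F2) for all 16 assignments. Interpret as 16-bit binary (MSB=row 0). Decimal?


F1 = (((w AND NOT w) XOR u) OR ((w OR u) AND (w AND NOT v)))
F2 = (((NOT v OR u) OR (w OR NOT z)) AND z)
Counterexample to F1=>F2 is where F1=1 and F2=0.
Evaluate each row (bits = u,v,w,z, MSB first):
  row 0 [0000]: F1=0 F2=0 -> F1&~F2 -> 0
  row 1 [0001]: F1=0 F2=1 -> F1&~F2 -> 0
  row 2 [0010]: F1=1 F2=0 -> F1&~F2 -> 1
  row 3 [0011]: F1=1 F2=1 -> F1&~F2 -> 0
  row 4 [0100]: F1=0 F2=0 -> F1&~F2 -> 0
  row 5 [0101]: F1=0 F2=0 -> F1&~F2 -> 0
  row 6 [0110]: F1=0 F2=0 -> F1&~F2 -> 0
  row 7 [0111]: F1=0 F2=1 -> F1&~F2 -> 0
  row 8 [1000]: F1=1 F2=0 -> F1&~F2 -> 1
  row 9 [1001]: F1=1 F2=1 -> F1&~F2 -> 0
  row 10 [1010]: F1=1 F2=0 -> F1&~F2 -> 1
  row 11 [1011]: F1=1 F2=1 -> F1&~F2 -> 0
  row 12 [1100]: F1=1 F2=0 -> F1&~F2 -> 1
  row 13 [1101]: F1=1 F2=1 -> F1&~F2 -> 0
  row 14 [1110]: F1=1 F2=0 -> F1&~F2 -> 1
  row 15 [1111]: F1=1 F2=1 -> F1&~F2 -> 0
Full result column, 4 rows per line (u,v fixed per line; w,z runs 00..11 left to right):
  rows 0-3 [u,v=00]: 0010  = hex 2
  rows 4-7 [u,v=01]: 0000  = hex 0
  rows 8-11 [u,v=10]: 1010  = hex A
  rows 12-15 [u,v=11]: 1010  = hex A
Counterexample vector (row 0 .. row 15) = 0010000010101010
Output column grouped in 4s = 0010 0000 1010 1010 = 0x20AA
Convert to decimal digit by digit (value = value*16 + digit):
  2 -> 2
  2*16 + 0 = 32
  32*16 + 10 (A) = 522
  522*16 + 10 (A) = 8362
Decimal = 8362

8362


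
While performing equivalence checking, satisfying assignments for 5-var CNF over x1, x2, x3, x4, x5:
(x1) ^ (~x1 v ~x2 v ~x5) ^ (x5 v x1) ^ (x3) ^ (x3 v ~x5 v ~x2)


CNF with 5 clauses over 5 vars (32 assignments).
An assignment satisfies CNF iff every clause has >=1 true literal.
Check each row (bits = x1,x2,x3,x4,x5; clause T/F shown):
  row 0 [00000]: clauses=FTFFT -> 0
  row 1 [00001]: clauses=FTTFT -> 0
  row 2 [00010]: clauses=FTFFT -> 0
  row 3 [00011]: clauses=FTTFT -> 0
  row 4 [00100]: clauses=FTFTT -> 0
  row 5 [00101]: clauses=FTTTT -> 0
  row 6 [00110]: clauses=FTFTT -> 0
  row 7 [00111]: clauses=FTTTT -> 0
  row 8 [01000]: clauses=FTFFT -> 0
  row 9 [01001]: clauses=FTTFF -> 0
  row 10 [01010]: clauses=FTFFT -> 0
  row 11 [01011]: clauses=FTTFF -> 0
  row 12 [01100]: clauses=FTFTT -> 0
  row 13 [01101]: clauses=FTTTT -> 0
  row 14 [01110]: clauses=FTFTT -> 0
  row 15 [01111]: clauses=FTTTT -> 0
  row 16 [10000]: clauses=TTTFT -> 0
  row 17 [10001]: clauses=TTTFT -> 0
  row 18 [10010]: clauses=TTTFT -> 0
  row 19 [10011]: clauses=TTTFT -> 0
  row 20 [10100]: clauses=TTTTT -> 1
  row 21 [10101]: clauses=TTTTT -> 1
  row 22 [10110]: clauses=TTTTT -> 1
  row 23 [10111]: clauses=TTTTT -> 1
  row 24 [11000]: clauses=TTTFT -> 0
  row 25 [11001]: clauses=TFTFF -> 0
  row 26 [11010]: clauses=TTTFT -> 0
  row 27 [11011]: clauses=TFTFF -> 0
  row 28 [11100]: clauses=TTTTT -> 1
  row 29 [11101]: clauses=TFTTT -> 0
  row 30 [11110]: clauses=TTTTT -> 1
  row 31 [11111]: clauses=TFTTT -> 0
Full result column, 8 rows per line (x1,x2 fixed per line; x3,x4,x5 runs 000..111 left to right):
  rows 0-7 [x1,x2=00]: 00000000  (ones: 0)
  rows 8-15 [x1,x2=01]: 00000000  (ones: 0)
  rows 16-23 [x1,x2=10]: 00001111  (ones: 4)
  rows 24-31 [x1,x2=11]: 00001010  (ones: 2)
Satisfying assignments = 0+0+4+2 = 6

6


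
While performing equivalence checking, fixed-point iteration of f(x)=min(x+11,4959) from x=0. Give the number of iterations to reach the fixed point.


Step 1: x=0, cap=4959, increment=11
Step 2: x grows by 11 each step until capped at 4959; fixed point is x=4959
Step 3: iterations = ceil(4959/11) = 451

451


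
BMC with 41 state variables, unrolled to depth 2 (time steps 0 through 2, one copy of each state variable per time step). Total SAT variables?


BMC unrolls to depth k, creating one copy of each state var for steps 0..k.
Step count = 2 + 1 = 3 (steps 0 through 2)
Vars per step = 41
Total = 41 * 3 = 123

123


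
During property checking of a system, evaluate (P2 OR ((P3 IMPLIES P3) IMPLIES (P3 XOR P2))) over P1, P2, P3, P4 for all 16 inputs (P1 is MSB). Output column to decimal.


Formula: (P2 OR ((P3 IMPLIES P3) IMPLIES (P3 XOR P2))) over P1, P2, P3, P4 (16 rows)
Evaluate each row (bits = P1,P2,P3,P4, MSB first):
  row 0 [0000]: (0 OR ((0 IMPLIES 0) IMPLIES (0 XOR 0))) -> 0
  row 1 [0001]: (0 OR ((0 IMPLIES 0) IMPLIES (0 XOR 0))) -> 0
  row 2 [0010]: (0 OR ((1 IMPLIES 1) IMPLIES (1 XOR 0))) -> 1
  row 3 [0011]: (0 OR ((1 IMPLIES 1) IMPLIES (1 XOR 0))) -> 1
  row 4 [0100]: (1 OR ((0 IMPLIES 0) IMPLIES (0 XOR 1))) -> 1
  row 5 [0101]: (1 OR ((0 IMPLIES 0) IMPLIES (0 XOR 1))) -> 1
  row 6 [0110]: (1 OR ((1 IMPLIES 1) IMPLIES (1 XOR 1))) -> 1
  row 7 [0111]: (1 OR ((1 IMPLIES 1) IMPLIES (1 XOR 1))) -> 1
  row 8 [1000]: (0 OR ((0 IMPLIES 0) IMPLIES (0 XOR 0))) -> 0
  row 9 [1001]: (0 OR ((0 IMPLIES 0) IMPLIES (0 XOR 0))) -> 0
  row 10 [1010]: (0 OR ((1 IMPLIES 1) IMPLIES (1 XOR 0))) -> 1
  row 11 [1011]: (0 OR ((1 IMPLIES 1) IMPLIES (1 XOR 0))) -> 1
  row 12 [1100]: (1 OR ((0 IMPLIES 0) IMPLIES (0 XOR 1))) -> 1
  row 13 [1101]: (1 OR ((0 IMPLIES 0) IMPLIES (0 XOR 1))) -> 1
  row 14 [1110]: (1 OR ((1 IMPLIES 1) IMPLIES (1 XOR 1))) -> 1
  row 15 [1111]: (1 OR ((1 IMPLIES 1) IMPLIES (1 XOR 1))) -> 1
Full result column, 4 rows per line (P1,P2 fixed per line; P3,P4 runs 00..11 left to right):
  rows 0-3 [P1,P2=00]: 0011  = hex 3
  rows 4-7 [P1,P2=01]: 1111  = hex F
  rows 8-11 [P1,P2=10]: 0011  = hex 3
  rows 12-15 [P1,P2=11]: 1111  = hex F
Output column (row 0 .. row 15) = 0011111100111111
Output column grouped in 4s = 0011 1111 0011 1111 = 0x3F3F
Convert to decimal digit by digit (value = value*16 + digit):
  3 -> 3
  3*16 + 15 (F) = 63
  63*16 + 3 = 1011
  1011*16 + 15 (F) = 16191
Decimal = 16191

16191


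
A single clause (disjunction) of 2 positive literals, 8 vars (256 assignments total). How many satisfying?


Step 1: Total=2^8=256
Step 2: Unsat when all 2 false: 2^6=64
Step 3: Sat=256-64=192

192


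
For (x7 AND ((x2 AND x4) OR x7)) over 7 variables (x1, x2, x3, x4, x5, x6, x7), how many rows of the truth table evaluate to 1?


Formula: (x7 AND ((x2 AND x4) OR x7)) over 7 vars (128 rows)
Evaluate each row (x1, x2, x3, x4, x5, x6, x7 as bits, MSB first):
  row 0 [0000000]: (0 AND ((0 AND 0) OR 0)) -> 0
  row 1 [0000001]: (1 AND ((0 AND 0) OR 1)) -> 1
  row 2 [0000010]: (0 AND ((0 AND 0) OR 0)) -> 0
  row 3 [0000011]: (1 AND ((0 AND 0) OR 1)) -> 1
  row 4 [0000100]: (0 AND ((0 AND 0) OR 0)) -> 0
  (every remaining row is evaluated the same way; all 128 results are listed next)
Full result column, 8 rows per line (x1,x2,x3,x4 fixed per line; x5,x6,x7 runs 000..111 left to right):
  rows 0-7 [x1,x2,x3,x4=0000]: 01010101  (ones: 4)
  rows 8-15 [x1,x2,x3,x4=0001]: 01010101  (ones: 4)
  rows 16-23 [x1,x2,x3,x4=0010]: 01010101  (ones: 4)
  rows 24-31 [x1,x2,x3,x4=0011]: 01010101  (ones: 4)
  rows 32-39 [x1,x2,x3,x4=0100]: 01010101  (ones: 4)
  rows 40-47 [x1,x2,x3,x4=0101]: 01010101  (ones: 4)
  rows 48-55 [x1,x2,x3,x4=0110]: 01010101  (ones: 4)
  rows 56-63 [x1,x2,x3,x4=0111]: 01010101  (ones: 4)
  rows 64-71 [x1,x2,x3,x4=1000]: 01010101  (ones: 4)
  rows 72-79 [x1,x2,x3,x4=1001]: 01010101  (ones: 4)
  rows 80-87 [x1,x2,x3,x4=1010]: 01010101  (ones: 4)
  rows 88-95 [x1,x2,x3,x4=1011]: 01010101  (ones: 4)
  rows 96-103 [x1,x2,x3,x4=1100]: 01010101  (ones: 4)
  rows 104-111 [x1,x2,x3,x4=1101]: 01010101  (ones: 4)
  rows 112-119 [x1,x2,x3,x4=1110]: 01010101  (ones: 4)
  rows 120-127 [x1,x2,x3,x4=1111]: 01010101  (ones: 4)
Count of 1-rows = 4+4+4+4+4+4+4+4+4+4+4+4+4+4+4+4 = 64

64


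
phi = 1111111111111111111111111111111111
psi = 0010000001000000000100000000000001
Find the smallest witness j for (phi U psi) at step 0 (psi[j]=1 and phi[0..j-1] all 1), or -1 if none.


(phi U psi) at 0: need smallest j with psi[j]=1 and phi[i]=1 for all i in [0,j).
Scan from step 0:
  step 0: phi=1, psi=0 -> continue
  step 1: phi=1, psi=0 -> continue
  step 2: psi=1 and phi held for [0,2) -> witness found
Witness step = 2

2


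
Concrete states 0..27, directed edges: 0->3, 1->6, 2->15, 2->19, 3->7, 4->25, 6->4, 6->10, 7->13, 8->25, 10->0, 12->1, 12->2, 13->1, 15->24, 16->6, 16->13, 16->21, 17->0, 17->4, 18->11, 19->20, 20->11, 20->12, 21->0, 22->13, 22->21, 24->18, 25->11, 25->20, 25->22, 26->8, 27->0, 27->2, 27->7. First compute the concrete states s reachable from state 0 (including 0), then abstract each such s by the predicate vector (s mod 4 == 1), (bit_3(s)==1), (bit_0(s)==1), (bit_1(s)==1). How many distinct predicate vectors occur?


BFS from 0:
Concrete reachable: {0, 1, 2, 3, 4, 6, 7, 10, 11, 12, 13, 15, 18, 19, 20, 21, 22, 24, 25}
Abstract via predicates (s mod 4 == 1), (bit_3(s)==1), (bit_0(s)==1), (bit_1(s)==1):
  (0,0,0,0) <- {0, 4, 20}
  (0,0,0,1) <- {2, 6, 18, 22}
  (0,0,1,1) <- {3, 7, 19}
  (0,1,0,0) <- {12, 24}
  (0,1,0,1) <- {10}
  (0,1,1,1) <- {11, 15}
  (1,0,1,0) <- {1, 21}
  (1,1,1,0) <- {13, 25}
Distinct abstract states = 8

8


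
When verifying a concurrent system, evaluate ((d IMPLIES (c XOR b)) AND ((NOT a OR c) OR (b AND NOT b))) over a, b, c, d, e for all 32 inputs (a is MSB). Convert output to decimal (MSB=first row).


Formula: ((d IMPLIES (c XOR b)) AND ((NOT a OR c) OR (b AND NOT b))) over a, b, c, d, e (32 rows)
Evaluate each row (bits = a,b,c,d,e, MSB first):
  row 0 [00000]: ((0 IMPLIES (0 XOR 0)) AND ((NOT 0 OR 0) OR (0 AND NOT 0))) -> 1
  row 1 [00001]: ((0 IMPLIES (0 XOR 0)) AND ((NOT 0 OR 0) OR (0 AND NOT 0))) -> 1
  row 2 [00010]: ((1 IMPLIES (0 XOR 0)) AND ((NOT 0 OR 0) OR (0 AND NOT 0))) -> 0
  row 3 [00011]: ((1 IMPLIES (0 XOR 0)) AND ((NOT 0 OR 0) OR (0 AND NOT 0))) -> 0
  row 4 [00100]: ((0 IMPLIES (1 XOR 0)) AND ((NOT 0 OR 1) OR (0 AND NOT 0))) -> 1
  row 5 [00101]: ((0 IMPLIES (1 XOR 0)) AND ((NOT 0 OR 1) OR (0 AND NOT 0))) -> 1
  row 6 [00110]: ((1 IMPLIES (1 XOR 0)) AND ((NOT 0 OR 1) OR (0 AND NOT 0))) -> 1
  row 7 [00111]: ((1 IMPLIES (1 XOR 0)) AND ((NOT 0 OR 1) OR (0 AND NOT 0))) -> 1
  row 8 [01000]: ((0 IMPLIES (0 XOR 1)) AND ((NOT 0 OR 0) OR (1 AND NOT 1))) -> 1
  row 9 [01001]: ((0 IMPLIES (0 XOR 1)) AND ((NOT 0 OR 0) OR (1 AND NOT 1))) -> 1
  row 10 [01010]: ((1 IMPLIES (0 XOR 1)) AND ((NOT 0 OR 0) OR (1 AND NOT 1))) -> 1
  row 11 [01011]: ((1 IMPLIES (0 XOR 1)) AND ((NOT 0 OR 0) OR (1 AND NOT 1))) -> 1
  row 12 [01100]: ((0 IMPLIES (1 XOR 1)) AND ((NOT 0 OR 1) OR (1 AND NOT 1))) -> 1
  row 13 [01101]: ((0 IMPLIES (1 XOR 1)) AND ((NOT 0 OR 1) OR (1 AND NOT 1))) -> 1
  row 14 [01110]: ((1 IMPLIES (1 XOR 1)) AND ((NOT 0 OR 1) OR (1 AND NOT 1))) -> 0
  row 15 [01111]: ((1 IMPLIES (1 XOR 1)) AND ((NOT 0 OR 1) OR (1 AND NOT 1))) -> 0
  row 16 [10000]: ((0 IMPLIES (0 XOR 0)) AND ((NOT 1 OR 0) OR (0 AND NOT 0))) -> 0
  row 17 [10001]: ((0 IMPLIES (0 XOR 0)) AND ((NOT 1 OR 0) OR (0 AND NOT 0))) -> 0
  row 18 [10010]: ((1 IMPLIES (0 XOR 0)) AND ((NOT 1 OR 0) OR (0 AND NOT 0))) -> 0
  row 19 [10011]: ((1 IMPLIES (0 XOR 0)) AND ((NOT 1 OR 0) OR (0 AND NOT 0))) -> 0
  row 20 [10100]: ((0 IMPLIES (1 XOR 0)) AND ((NOT 1 OR 1) OR (0 AND NOT 0))) -> 1
  row 21 [10101]: ((0 IMPLIES (1 XOR 0)) AND ((NOT 1 OR 1) OR (0 AND NOT 0))) -> 1
  row 22 [10110]: ((1 IMPLIES (1 XOR 0)) AND ((NOT 1 OR 1) OR (0 AND NOT 0))) -> 1
  row 23 [10111]: ((1 IMPLIES (1 XOR 0)) AND ((NOT 1 OR 1) OR (0 AND NOT 0))) -> 1
  row 24 [11000]: ((0 IMPLIES (0 XOR 1)) AND ((NOT 1 OR 0) OR (1 AND NOT 1))) -> 0
  row 25 [11001]: ((0 IMPLIES (0 XOR 1)) AND ((NOT 1 OR 0) OR (1 AND NOT 1))) -> 0
  row 26 [11010]: ((1 IMPLIES (0 XOR 1)) AND ((NOT 1 OR 0) OR (1 AND NOT 1))) -> 0
  row 27 [11011]: ((1 IMPLIES (0 XOR 1)) AND ((NOT 1 OR 0) OR (1 AND NOT 1))) -> 0
  row 28 [11100]: ((0 IMPLIES (1 XOR 1)) AND ((NOT 1 OR 1) OR (1 AND NOT 1))) -> 1
  row 29 [11101]: ((0 IMPLIES (1 XOR 1)) AND ((NOT 1 OR 1) OR (1 AND NOT 1))) -> 1
  row 30 [11110]: ((1 IMPLIES (1 XOR 1)) AND ((NOT 1 OR 1) OR (1 AND NOT 1))) -> 0
  row 31 [11111]: ((1 IMPLIES (1 XOR 1)) AND ((NOT 1 OR 1) OR (1 AND NOT 1))) -> 0
Full result column, 4 rows per line (a,b,c fixed per line; d,e runs 00..11 left to right):
  rows 0-3 [a,b,c=000]: 1100  = hex C
  rows 4-7 [a,b,c=001]: 1111  = hex F
  rows 8-11 [a,b,c=010]: 1111  = hex F
  rows 12-15 [a,b,c=011]: 1100  = hex C
  rows 16-19 [a,b,c=100]: 0000  = hex 0
  rows 20-23 [a,b,c=101]: 1111  = hex F
  rows 24-27 [a,b,c=110]: 0000  = hex 0
  rows 28-31 [a,b,c=111]: 1100  = hex C
Output column (row 0 .. row 31) = 11001111111111000000111100001100
Output column grouped in 4s = 1100 1111 1111 1100 0000 1111 0000 1100 = 0xCFFC0F0C
Convert to decimal digit by digit (value = value*16 + digit):
  C -> 12
  12*16 + 15 (F) = 207
  207*16 + 15 (F) = 3327
  3327*16 + 12 (C) = 53244
  53244*16 + 0 = 851904
  851904*16 + 15 (F) = 13630479
  13630479*16 + 0 = 218087664
  218087664*16 + 12 (C) = 3489402636
Decimal = 3489402636

3489402636


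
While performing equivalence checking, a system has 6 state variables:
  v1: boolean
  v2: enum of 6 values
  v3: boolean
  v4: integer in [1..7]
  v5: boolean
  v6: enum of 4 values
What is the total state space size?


State space = product of domain sizes of all variables.
Domain sizes:
  v1 (boolean): 2
  v2 (enum of 6 values): 6
  v3 (boolean): 2
  v4 (integer in [1..7]): 7
  v5 (boolean): 2
  v6 (enum of 4 values): 4
Product = 2 * 6 * 2 * 7 * 2 * 4 = 1344

1344


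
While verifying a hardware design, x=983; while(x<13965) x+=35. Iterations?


Step 1: x goes from 983 toward 13965 by 35; the body runs while x<13965, so iterations = ceil((bound-start)/step)
Step 2: Distance=12982
Step 3: ceil(12982/35)=371

371


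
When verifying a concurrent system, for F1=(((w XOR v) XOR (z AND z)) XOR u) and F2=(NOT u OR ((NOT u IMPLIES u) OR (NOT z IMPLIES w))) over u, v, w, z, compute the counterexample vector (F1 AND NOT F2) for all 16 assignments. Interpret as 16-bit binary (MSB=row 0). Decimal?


F1 = (((w XOR v) XOR (z AND z)) XOR u)
F2 = (NOT u OR ((NOT u IMPLIES u) OR (NOT z IMPLIES w)))
Counterexample to F1=>F2 is where F1=1 and F2=0.
Evaluate each row (bits = u,v,w,z, MSB first):
  row 0 [0000]: F1=0 F2=1 -> F1&~F2 -> 0
  row 1 [0001]: F1=1 F2=1 -> F1&~F2 -> 0
  row 2 [0010]: F1=1 F2=1 -> F1&~F2 -> 0
  row 3 [0011]: F1=0 F2=1 -> F1&~F2 -> 0
  row 4 [0100]: F1=1 F2=1 -> F1&~F2 -> 0
  row 5 [0101]: F1=0 F2=1 -> F1&~F2 -> 0
  row 6 [0110]: F1=0 F2=1 -> F1&~F2 -> 0
  row 7 [0111]: F1=1 F2=1 -> F1&~F2 -> 0
  row 8 [1000]: F1=1 F2=1 -> F1&~F2 -> 0
  row 9 [1001]: F1=0 F2=1 -> F1&~F2 -> 0
  row 10 [1010]: F1=0 F2=1 -> F1&~F2 -> 0
  row 11 [1011]: F1=1 F2=1 -> F1&~F2 -> 0
  row 12 [1100]: F1=0 F2=1 -> F1&~F2 -> 0
  row 13 [1101]: F1=1 F2=1 -> F1&~F2 -> 0
  row 14 [1110]: F1=1 F2=1 -> F1&~F2 -> 0
  row 15 [1111]: F1=0 F2=1 -> F1&~F2 -> 0
Full result column, 4 rows per line (u,v fixed per line; w,z runs 00..11 left to right):
  rows 0-3 [u,v=00]: 0000  = hex 0
  rows 4-7 [u,v=01]: 0000  = hex 0
  rows 8-11 [u,v=10]: 0000  = hex 0
  rows 12-15 [u,v=11]: 0000  = hex 0
Counterexample vector (row 0 .. row 15) = 0000000000000000
Output column grouped in 4s = 0000 0000 0000 0000 = 0x0000
Convert to decimal digit by digit (value = value*16 + digit):
  0 -> 0
  0*16 + 0 = 0
  0*16 + 0 = 0
  0*16 + 0 = 0
Decimal = 0

0


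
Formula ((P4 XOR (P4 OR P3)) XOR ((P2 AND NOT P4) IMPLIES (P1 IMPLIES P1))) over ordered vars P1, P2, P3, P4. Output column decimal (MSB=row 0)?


Formula: ((P4 XOR (P4 OR P3)) XOR ((P2 AND NOT P4) IMPLIES (P1 IMPLIES P1))) over P1, P2, P3, P4 (16 rows)
Evaluate each row (bits = P1,P2,P3,P4, MSB first):
  row 0 [0000]: ((0 XOR (0 OR 0)) XOR ((0 AND NOT 0) IMPLIES (0 IMPLIES 0))) -> 1
  row 1 [0001]: ((1 XOR (1 OR 0)) XOR ((0 AND NOT 1) IMPLIES (0 IMPLIES 0))) -> 1
  row 2 [0010]: ((0 XOR (0 OR 1)) XOR ((0 AND NOT 0) IMPLIES (0 IMPLIES 0))) -> 0
  row 3 [0011]: ((1 XOR (1 OR 1)) XOR ((0 AND NOT 1) IMPLIES (0 IMPLIES 0))) -> 1
  row 4 [0100]: ((0 XOR (0 OR 0)) XOR ((1 AND NOT 0) IMPLIES (0 IMPLIES 0))) -> 1
  row 5 [0101]: ((1 XOR (1 OR 0)) XOR ((1 AND NOT 1) IMPLIES (0 IMPLIES 0))) -> 1
  row 6 [0110]: ((0 XOR (0 OR 1)) XOR ((1 AND NOT 0) IMPLIES (0 IMPLIES 0))) -> 0
  row 7 [0111]: ((1 XOR (1 OR 1)) XOR ((1 AND NOT 1) IMPLIES (0 IMPLIES 0))) -> 1
  row 8 [1000]: ((0 XOR (0 OR 0)) XOR ((0 AND NOT 0) IMPLIES (1 IMPLIES 1))) -> 1
  row 9 [1001]: ((1 XOR (1 OR 0)) XOR ((0 AND NOT 1) IMPLIES (1 IMPLIES 1))) -> 1
  row 10 [1010]: ((0 XOR (0 OR 1)) XOR ((0 AND NOT 0) IMPLIES (1 IMPLIES 1))) -> 0
  row 11 [1011]: ((1 XOR (1 OR 1)) XOR ((0 AND NOT 1) IMPLIES (1 IMPLIES 1))) -> 1
  row 12 [1100]: ((0 XOR (0 OR 0)) XOR ((1 AND NOT 0) IMPLIES (1 IMPLIES 1))) -> 1
  row 13 [1101]: ((1 XOR (1 OR 0)) XOR ((1 AND NOT 1) IMPLIES (1 IMPLIES 1))) -> 1
  row 14 [1110]: ((0 XOR (0 OR 1)) XOR ((1 AND NOT 0) IMPLIES (1 IMPLIES 1))) -> 0
  row 15 [1111]: ((1 XOR (1 OR 1)) XOR ((1 AND NOT 1) IMPLIES (1 IMPLIES 1))) -> 1
Full result column, 4 rows per line (P1,P2 fixed per line; P3,P4 runs 00..11 left to right):
  rows 0-3 [P1,P2=00]: 1101  = hex D
  rows 4-7 [P1,P2=01]: 1101  = hex D
  rows 8-11 [P1,P2=10]: 1101  = hex D
  rows 12-15 [P1,P2=11]: 1101  = hex D
Output column (row 0 .. row 15) = 1101110111011101
Output column grouped in 4s = 1101 1101 1101 1101 = 0xDDDD
Convert to decimal digit by digit (value = value*16 + digit):
  D -> 13
  13*16 + 13 (D) = 221
  221*16 + 13 (D) = 3549
  3549*16 + 13 (D) = 56797
Decimal = 56797

56797
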